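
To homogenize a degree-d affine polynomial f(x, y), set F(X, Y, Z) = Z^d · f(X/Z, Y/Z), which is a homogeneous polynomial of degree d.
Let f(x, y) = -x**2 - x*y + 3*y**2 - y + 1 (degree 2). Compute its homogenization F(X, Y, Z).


F(X, Y, Z) = -X**2 - X*Y + 3*Y**2 - Y*Z + Z**2

deg(f) = 2.
Substitute x = X/Z, y = Y/Z into f, then multiply by Z^2.
  monomial -1·x^2·y^0 ↦ -1·X^2·Y^0·Z^0.
  monomial -1·x^1·y^1 ↦ -1·X^1·Y^1·Z^0.
  monomial 3·x^0·y^2 ↦ 3·X^0·Y^2·Z^0.
  monomial -1·x^0·y^1 ↦ -1·X^0·Y^1·Z^1.
  monomial 1·x^0·y^0 ↦ 1·X^0·Y^0·Z^2.
Collecting: F(X, Y, Z) = -X**2 - X*Y + 3*Y**2 - Y*Z + Z**2.


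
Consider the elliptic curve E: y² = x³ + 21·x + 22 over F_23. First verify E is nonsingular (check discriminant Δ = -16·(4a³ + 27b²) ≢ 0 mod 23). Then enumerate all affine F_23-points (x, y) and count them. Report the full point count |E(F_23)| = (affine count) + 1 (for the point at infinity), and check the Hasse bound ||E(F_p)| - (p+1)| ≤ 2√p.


Affine points = {(2, 7), (2, 16), (4, 3), (4, 20), (7, 11), (7, 12), (8, 9), (8, 14), (10, 6), (10, 17), (12, 1), (12, 22), (13, 10), (13, 13), (14, 1), (14, 22), (15, 3), (15, 20), (17, 5), (17, 18), (19, 9), (19, 14), (20, 1), (20, 22), (21, 8), (21, 15), (22, 0)}; affine count = 27; |E(F_23)| = 28.

Discriminant check: Δ ∝ 4a³ + 27b² = 4·21³ + 27·22² = 4·9261 + 27·484 ≡ 18 (mod 23). Nonzero ⇒ E is nonsingular.
For each x ∈ F_23, compute rhs = x³ + 21·x + 22 mod 23, then count y ∈ F_23 with y² ≡ rhs.
  x = 0: rhs = 22, matching y values: none (0 points).
  x = 1: rhs = 21, matching y values: none (0 points).
  x = 2: rhs = 3, matching y values: 7, 16 (2 points).
  x = 3: rhs = 20, matching y values: none (0 points).
  x = 4: rhs = 9, matching y values: 3, 20 (2 points).
  x = 5: rhs = 22, matching y values: none (0 points).
  x = 6: rhs = 19, matching y values: none (0 points).
  x = 7: rhs = 6, matching y values: 11, 12 (2 points).
  x = 8: rhs = 12, matching y values: 9, 14 (2 points).
  x = 9: rhs = 20, matching y values: none (0 points).
  x = 10: rhs = 13, matching y values: 6, 17 (2 points).
  x = 11: rhs = 20, matching y values: none (0 points).
  x = 12: rhs = 1, matching y values: 1, 22 (2 points).
  x = 13: rhs = 8, matching y values: 10, 13 (2 points).
  x = 14: rhs = 1, matching y values: 1, 22 (2 points).
  x = 15: rhs = 9, matching y values: 3, 20 (2 points).
  x = 16: rhs = 15, matching y values: none (0 points).
  x = 17: rhs = 2, matching y values: 5, 18 (2 points).
  x = 18: rhs = 22, matching y values: none (0 points).
  x = 19: rhs = 12, matching y values: 9, 14 (2 points).
  x = 20: rhs = 1, matching y values: 1, 22 (2 points).
  x = 21: rhs = 18, matching y values: 8, 15 (2 points).
  x = 22: rhs = 0, matching y values: 0 (1 points).
Total affine count: 27.
Full point count |E(F_23)| = 27 + 1 = 28.
Hasse bound: |28 − (23+1)| = |4| = 4 ≤ 2√23 ≈ 9.5917 ✓.


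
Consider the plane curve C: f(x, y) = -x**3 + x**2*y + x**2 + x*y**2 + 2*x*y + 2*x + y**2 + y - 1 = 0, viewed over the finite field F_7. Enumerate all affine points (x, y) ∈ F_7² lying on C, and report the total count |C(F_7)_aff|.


Affine F_7-points: {(1, 1), (1, 4), (2, 5), (2, 6), (3, 1), (3, 2), (5, 0), (5, 1)}; count = 8.

For each of the 49 pairs (x, y) ∈ F_7², evaluate f(x, y) mod 7. Record the zeros.
  x = 0: [0↦6, 1↦1, 2↦5, 3↦4, 4↦5, 5↦1, 6↦6]  zeros at y ∈ ∅
  x = 1: [0↦1, 1↦0, 2↦3, 3↦3, 4↦0, 5↦1, 6↦6]  zeros at y ∈ {1, 4}
  x = 2: [0↦6, 1↦4, 2↦1, 3↦4, 4↦6, 5↦0, 6↦0]  zeros at y ∈ {5, 6}
  x = 3: [0↦1, 1↦0, 2↦0, 3↦1, 4↦3, 5↦6, 6↦3]  zeros at y ∈ {1, 2}
  x = 4: [0↦1, 1↦3, 2↦1, 3↦2, 4↦6, 5↦6, 6↦2]  zeros at y ∈ ∅
  x = 5: [0↦0, 1↦0, 2↦5, 3↦1, 4↦2, 5↦1, 6↦5]  zeros at y ∈ {0, 1}
  x = 6: [0↦6, 1↦6, 2↦6, 3↦6, 4↦6, 5↦6, 6↦6]  zeros at y ∈ ∅
Collecting zeros: affine points = {(1, 1), (1, 4), (2, 5), (2, 6), (3, 1), (3, 2), (5, 0), (5, 1)}.
Total count |C(F_7)_aff| = 8.


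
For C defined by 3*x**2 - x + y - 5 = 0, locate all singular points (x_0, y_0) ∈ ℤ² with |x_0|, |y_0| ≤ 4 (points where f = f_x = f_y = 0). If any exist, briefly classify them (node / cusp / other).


No singular points in the scanned grid; C is smooth there.

Compute partial derivatives:
  f_x = 6*x - 1.
  f_y = 1.
f_y = 1 is a nonzero constant, so f_y never vanishes: no point (x, y) can satisfy f = f_x = f_y = 0. In particular no (x, y) ∈ {−4, ..., 4}² is singular; the curve is smooth.


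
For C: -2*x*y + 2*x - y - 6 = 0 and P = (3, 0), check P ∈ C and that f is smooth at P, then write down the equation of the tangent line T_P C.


Tangent line at P: 2*x - 7*y - 6 = 0.

Step 1: f(3, 0) = 0, so P lies on C.
Step 2: partial derivatives
  f_x(x, y) = 2 - 2*y, f_y(x, y) = -2*x - 1.
  f_x(P) = 2, f_y(P) = -7 (gradient nonzero, so P is smooth).
Step 3: tangent line at P: 2·(x − 3) + -7·(y − 0) = 0.
Expanding: 2*x - 7*y - 6 = 0.


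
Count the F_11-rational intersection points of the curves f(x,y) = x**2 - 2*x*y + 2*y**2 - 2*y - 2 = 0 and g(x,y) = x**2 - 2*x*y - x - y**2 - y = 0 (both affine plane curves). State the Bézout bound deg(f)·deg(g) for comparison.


Common zeros: {(5, 8)}; count = 1; Bézout bound = 4.

deg(f) = 2, deg(g) = 2, so Bézout bound = 4.
Scan x ∈ F_11. For each x, list the y ∈ F_11 with f(x, y) ≡ 0 and those with g(x, y) ≡ 0 (mod 11); the common zeros in that column are the intersection.
  x = 0: f ≡ 0 at y ∈ {4, 8}; g ≡ 0 at y ∈ {0, 10}; common: ∅.
  x = 1: f ≡ 0 at y ∈ ∅; g ≡ 0 at y ∈ {0, 8}; common: ∅.
  x = 2: f ≡ 0 at y ∈ {5, 9}; g ≡ 0 at y ∈ {3}; common: ∅.
  x = 3: f ≡ 0 at y ∈ ∅; g ≡ 0 at y ∈ ∅; common: ∅.
  x = 4: f ≡ 0 at y ∈ ∅; g ≡ 0 at y ∈ ∅; common: ∅.
  x = 5: f ≡ 0 at y ∈ {8, 9}; g ≡ 0 at y ∈ {3, 8}; common: {8}.
  x = 6: f ≡ 0 at y ∈ {1, 6}; g ≡ 0 at y ∈ {2, 7}; common: ∅.
  x = 7: f ≡ 0 at y ∈ {1, 7}; g ≡ 0 at y ∈ ∅; common: ∅.
  x = 8: f ≡ 0 at y ∈ {4, 5}; g ≡ 0 at y ∈ ∅; common: ∅.
  x = 9: f ≡ 0 at y ∈ ∅; g ≡ 0 at y ∈ {7}; common: ∅.
  x = 10: f ≡ 0 at y ∈ ∅; g ≡ 0 at y ∈ {2, 10}; common: ∅.
Collecting: common zeros = {(5, 8)}, so the count is 1.
Comparison with the Bézout bound: 1 ≤ 4 = deg(f)·deg(g), as expected for curves with no common component (the affine F_11-count falls short of the bound because intersections may lie at infinity, over extension fields, or carry multiplicity).


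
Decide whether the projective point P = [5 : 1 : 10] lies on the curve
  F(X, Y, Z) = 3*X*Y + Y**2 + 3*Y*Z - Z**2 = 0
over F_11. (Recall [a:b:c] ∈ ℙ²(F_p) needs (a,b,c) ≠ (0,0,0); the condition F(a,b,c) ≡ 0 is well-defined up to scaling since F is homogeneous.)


F(5,1,10) ≡ 1 (mod 11); P is NOT on the curve.

Evaluate F(5, 1, 10) term-by-term (mod 11).
  3*X*Y ↦ 3·5·1·1 = 15
  Y**2 ↦ 1·1·1·1 = 1
  3*Y*Z ↦ 3·1·1·10 = 30
  -Z**2 ↦ -1·1·1·100 = -100
Sum: F(5, 1, 10) = (15) + (1) + (30) + (-100) = -54.
Reducing mod 11: -54 ≡ 1 (mod 11).
Since F(a, b, c) ≡ 1 ≠ 0 (mod 11), P does NOT lie on the curve.


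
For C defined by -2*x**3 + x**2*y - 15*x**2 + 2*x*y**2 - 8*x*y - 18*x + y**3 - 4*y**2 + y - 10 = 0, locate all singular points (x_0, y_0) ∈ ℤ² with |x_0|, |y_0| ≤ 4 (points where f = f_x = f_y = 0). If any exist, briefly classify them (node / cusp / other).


Singular points: {(-2, 3)}; classification: cusp.

Compute partial derivatives:
  f_x = -6*x**2 + 2*x*y - 30*x + 2*y**2 - 8*y - 18.
  f_y = x**2 + 4*x*y - 8*x + 3*y**2 - 8*y + 1.
Scan x_0 ∈ {−4, ..., 4}. For each x_0, f_y(x_0, y) is a polynomial in y; find its integer roots y ∈ {−4, ..., 4}, then test f_x and f at those candidates.
  x = -4: f_y(-4, y) = 3*y**2 - 24*y + 49; no integer root y with |y| ≤ 4.
  x = -3: f_y(-3, y) = 3*y**2 - 20*y + 34; no integer root y with |y| ≤ 4.
  x = -2: f_y(-2, y) = 3*y**2 - 16*y + 21; vanishes at y ∈ {3}. (-2, 3): f_x = 0, f = 0 — SINGULAR.
  x = -1: f_y(-1, y) = 3*y**2 - 12*y + 10; no integer root y with |y| ≤ 4.
  x = 0: f_y(0, y) = 3*y**2 - 8*y + 1; no integer root y with |y| ≤ 4.
  x = 1: f_y(1, y) = 3*y**2 - 4*y - 6; no integer root y with |y| ≤ 4.
  x = 2: f_y(2, y) = 3*y**2 - 11; no integer root y with |y| ≤ 4.
  x = 3: f_y(3, y) = 3*y**2 + 4*y - 14; no integer root y with |y| ≤ 4.
  x = 4: f_y(4, y) = 3*y**2 + 8*y - 15; no integer root y with |y| ≤ 4.
Only singular point on the grid: (-2, 3).
Classify: substitute x = -2 + u, y = 3 + v and expand: f = -2*u**3 + u**2*v + 2*u*v**2 + v**3 + v**2.
No constant or linear terms (consistent with a singular point). Quadratic part: v**2. Cubic part: -2*u**3 + u**2*v + 2*u*v**2 + v**3.
The quadratic part v**2 is a perfect square, so there is a single (double) tangent line v = 0, i.e. y = 3. Restricting the cubic part to that line (v = 0) leaves -2*u**3 ≠ 0, so f is not divisible by v and the branch is v² ≈ 2*u**3 to lowest order — this is a cusp.
Classification: cusp.


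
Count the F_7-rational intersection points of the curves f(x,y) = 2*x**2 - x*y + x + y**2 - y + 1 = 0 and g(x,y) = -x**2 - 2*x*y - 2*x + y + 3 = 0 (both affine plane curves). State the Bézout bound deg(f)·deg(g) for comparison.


Common zeros: ∅; count = 0; Bézout bound = 4.

deg(f) = 2, deg(g) = 2, so Bézout bound = 4.
Scan x ∈ F_7. For each x, list the y ∈ F_7 with f(x, y) ≡ 0 and those with g(x, y) ≡ 0 (mod 7); the common zeros in that column are the intersection.
  x = 0: f ≡ 0 at y ∈ {3, 5}; g ≡ 0 at y ∈ {4}; common: ∅.
  x = 1: f ≡ 0 at y ∈ {3, 6}; g ≡ 0 at y ∈ {0}; common: ∅.
  x = 2: f ≡ 0 at y ∈ {5}; g ≡ 0 at y ∈ {3}; common: ∅.
  x = 3: f ≡ 0 at y ∈ ∅; g ≡ 0 at y ∈ {6}; common: ∅.
  x = 4: f ≡ 0 at y ∈ ∅; g ≡ 0 at y ∈ {0, 1, 2, 3, 4, 5, 6}; common: ∅.
  x = 5: f ≡ 0 at y ∈ {0, 6}; g ≡ 0 at y ∈ {5}; common: ∅.
  x = 6: f ≡ 0 at y ∈ ∅; g ≡ 0 at y ∈ {1}; common: ∅.
Collecting: common zeros = ∅, so the count is 0.
Comparison with the Bézout bound: 0 ≤ 4 = deg(f)·deg(g), as expected for curves with no common component (the affine F_7-count falls short of the bound because intersections may lie at infinity, over extension fields, or carry multiplicity).


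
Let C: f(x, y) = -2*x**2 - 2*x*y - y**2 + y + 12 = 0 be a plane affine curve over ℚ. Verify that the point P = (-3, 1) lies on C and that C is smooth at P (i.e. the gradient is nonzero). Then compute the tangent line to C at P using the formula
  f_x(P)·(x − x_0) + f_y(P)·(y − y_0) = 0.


Tangent line at P: 10*x + 5*y + 25 = 0.

Step 1: f(-3, 1) = 0, so P lies on C.
Step 2: partial derivatives
  f_x(x, y) = -4*x - 2*y, f_y(x, y) = -2*x - 2*y + 1.
  f_x(P) = 10, f_y(P) = 5 (gradient nonzero, so P is smooth).
Step 3: tangent line at P: 10·(x − -3) + 5·(y − 1) = 0.
Expanding: 10*x + 5*y + 25 = 0.


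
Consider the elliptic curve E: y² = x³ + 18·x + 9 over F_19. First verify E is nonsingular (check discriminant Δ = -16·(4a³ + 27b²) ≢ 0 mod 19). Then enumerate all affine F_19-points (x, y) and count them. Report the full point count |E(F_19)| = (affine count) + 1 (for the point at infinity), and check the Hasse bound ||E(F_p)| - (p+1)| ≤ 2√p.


Affine points = {(0, 3), (0, 16), (1, 3), (1, 16), (8, 0), (9, 8), (9, 11), (10, 7), (10, 12), (15, 5), (15, 14), (16, 2), (16, 17), (18, 3), (18, 16)}; affine count = 15; |E(F_19)| = 16.

Discriminant check: Δ ∝ 4a³ + 27b² = 4·18³ + 27·9² = 4·5832 + 27·81 ≡ 17 (mod 19). Nonzero ⇒ E is nonsingular.
For each x ∈ F_19, compute rhs = x³ + 18·x + 9 mod 19, then count y ∈ F_19 with y² ≡ rhs.
  x = 0: rhs = 9, matching y values: 3, 16 (2 points).
  x = 1: rhs = 9, matching y values: 3, 16 (2 points).
  x = 2: rhs = 15, matching y values: none (0 points).
  x = 3: rhs = 14, matching y values: none (0 points).
  x = 4: rhs = 12, matching y values: none (0 points).
  x = 5: rhs = 15, matching y values: none (0 points).
  x = 6: rhs = 10, matching y values: none (0 points).
  x = 7: rhs = 3, matching y values: none (0 points).
  x = 8: rhs = 0, matching y values: 0 (1 points).
  x = 9: rhs = 7, matching y values: 8, 11 (2 points).
  x = 10: rhs = 11, matching y values: 7, 12 (2 points).
  x = 11: rhs = 18, matching y values: none (0 points).
  x = 12: rhs = 15, matching y values: none (0 points).
  x = 13: rhs = 8, matching y values: none (0 points).
  x = 14: rhs = 3, matching y values: none (0 points).
  x = 15: rhs = 6, matching y values: 5, 14 (2 points).
  x = 16: rhs = 4, matching y values: 2, 17 (2 points).
  x = 17: rhs = 3, matching y values: none (0 points).
  x = 18: rhs = 9, matching y values: 3, 16 (2 points).
Total affine count: 15.
Full point count |E(F_19)| = 15 + 1 = 16.
Hasse bound: |16 − (19+1)| = |-4| = 4 ≤ 2√19 ≈ 8.7178 ✓.


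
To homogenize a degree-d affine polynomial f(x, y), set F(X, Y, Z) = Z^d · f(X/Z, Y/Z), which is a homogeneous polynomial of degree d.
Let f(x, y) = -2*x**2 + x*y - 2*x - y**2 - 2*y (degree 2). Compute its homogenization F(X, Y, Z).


F(X, Y, Z) = -2*X**2 + X*Y - 2*X*Z - Y**2 - 2*Y*Z

deg(f) = 2.
Substitute x = X/Z, y = Y/Z into f, then multiply by Z^2.
  monomial -2·x^2·y^0 ↦ -2·X^2·Y^0·Z^0.
  monomial 1·x^1·y^1 ↦ 1·X^1·Y^1·Z^0.
  monomial -2·x^1·y^0 ↦ -2·X^1·Y^0·Z^1.
  monomial -1·x^0·y^2 ↦ -1·X^0·Y^2·Z^0.
  monomial -2·x^0·y^1 ↦ -2·X^0·Y^1·Z^1.
Collecting: F(X, Y, Z) = -2*X**2 + X*Y - 2*X*Z - Y**2 - 2*Y*Z.


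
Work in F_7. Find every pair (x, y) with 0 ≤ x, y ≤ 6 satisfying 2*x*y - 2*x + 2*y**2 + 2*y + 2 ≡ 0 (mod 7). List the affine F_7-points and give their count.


Affine F_7-points: {(0, 2), (0, 4), (1, 0), (1, 5), (4, 3), (4, 6)}; count = 6.

For each of the 49 pairs (x, y) ∈ F_7², evaluate f(x, y) mod 7. Record the zeros.
  x = 0: [0↦2, 1↦6, 2↦0, 3↦5, 4↦0, 5↦6, 6↦2]  zeros at y ∈ {2, 4}
  x = 1: [0↦0, 1↦6, 2↦2, 3↦2, 4↦6, 5↦0, 6↦5]  zeros at y ∈ {0, 5}
  x = 2: [0↦5, 1↦6, 2↦4, 3↦6, 4↦5, 5↦1, 6↦1]  zeros at y ∈ ∅
  x = 3: [0↦3, 1↦6, 2↦6, 3↦3, 4↦4, 5↦2, 6↦4]  zeros at y ∈ ∅
  x = 4: [0↦1, 1↦6, 2↦1, 3↦0, 4↦3, 5↦3, 6↦0]  zeros at y ∈ {3, 6}
  x = 5: [0↦6, 1↦6, 2↦3, 3↦4, 4↦2, 5↦4, 6↦3]  zeros at y ∈ ∅
  x = 6: [0↦4, 1↦6, 2↦5, 3↦1, 4↦1, 5↦5, 6↦6]  zeros at y ∈ ∅
Collecting zeros: affine points = {(0, 2), (0, 4), (1, 0), (1, 5), (4, 3), (4, 6)}.
Total count |C(F_7)_aff| = 6.


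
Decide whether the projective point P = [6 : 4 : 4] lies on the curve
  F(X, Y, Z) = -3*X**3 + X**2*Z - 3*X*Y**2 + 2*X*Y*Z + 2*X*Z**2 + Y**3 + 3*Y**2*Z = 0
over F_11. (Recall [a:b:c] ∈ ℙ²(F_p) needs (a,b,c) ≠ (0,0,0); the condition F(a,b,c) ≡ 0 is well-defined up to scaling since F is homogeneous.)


F(6,4,4) ≡ 2 (mod 11); P is NOT on the curve.

Evaluate F(6, 4, 4) term-by-term (mod 11).
  -3*X**3 ↦ -3·216·1·1 = -648
  X**2*Z ↦ 1·36·1·4 = 144
  -3*X*Y**2 ↦ -3·6·16·1 = -288
  2*X*Y*Z ↦ 2·6·4·4 = 192
  2*X*Z**2 ↦ 2·6·1·16 = 192
  Y**3 ↦ 1·1·64·1 = 64
  3*Y**2*Z ↦ 3·1·16·4 = 192
Sum: F(6, 4, 4) = (-648) + (144) + (-288) + (192) + (192) + (64) + (192) = -152.
Reducing mod 11: -152 ≡ 2 (mod 11).
Since F(a, b, c) ≡ 2 ≠ 0 (mod 11), P does NOT lie on the curve.


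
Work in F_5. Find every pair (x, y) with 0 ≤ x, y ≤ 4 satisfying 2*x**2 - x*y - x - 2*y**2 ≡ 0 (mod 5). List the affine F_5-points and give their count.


Affine F_5-points: {(0, 0), (1, 3), (1, 4), (3, 0), (3, 1), (4, 4)}; count = 6.

For each of the 25 pairs (x, y) ∈ F_5², evaluate f(x, y) mod 5. Record the zeros.
  x = 0: [0↦0, 1↦3, 2↦2, 3↦2, 4↦3]  zeros at y ∈ {0}
  x = 1: [0↦1, 1↦3, 2↦1, 3↦0, 4↦0]  zeros at y ∈ {3, 4}
  x = 2: [0↦1, 1↦2, 2↦4, 3↦2, 4↦1]  zeros at y ∈ ∅
  x = 3: [0↦0, 1↦0, 2↦1, 3↦3, 4↦1]  zeros at y ∈ {0, 1}
  x = 4: [0↦3, 1↦2, 2↦2, 3↦3, 4↦0]  zeros at y ∈ {4}
Collecting zeros: affine points = {(0, 0), (1, 3), (1, 4), (3, 0), (3, 1), (4, 4)}.
Total count |C(F_5)_aff| = 6.


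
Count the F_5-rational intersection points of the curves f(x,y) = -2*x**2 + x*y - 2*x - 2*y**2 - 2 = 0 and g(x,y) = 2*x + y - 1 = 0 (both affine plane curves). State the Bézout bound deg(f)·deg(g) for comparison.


Common zeros: ∅; count = 0; Bézout bound = 2.

deg(f) = 2, deg(g) = 1, so Bézout bound = 2.
Scan x ∈ F_5. For each x, list the y ∈ F_5 with f(x, y) ≡ 0 and those with g(x, y) ≡ 0 (mod 5); the common zeros in that column are the intersection.
  x = 0: f ≡ 0 at y ∈ {2, 3}; g ≡ 0 at y ∈ {1}; common: ∅.
  x = 1: f ≡ 0 at y ∈ ∅; g ≡ 0 at y ∈ {4}; common: ∅.
  x = 2: f ≡ 0 at y ∈ ∅; g ≡ 0 at y ∈ {2}; common: ∅.
  x = 3: f ≡ 0 at y ∈ {1, 3}; g ≡ 0 at y ∈ {0}; common: ∅.
  x = 4: f ≡ 0 at y ∈ {1}; g ≡ 0 at y ∈ {3}; common: ∅.
Collecting: common zeros = ∅, so the count is 0.
Comparison with the Bézout bound: 0 ≤ 2 = deg(f)·deg(g), as expected for curves with no common component (the affine F_5-count falls short of the bound because intersections may lie at infinity, over extension fields, or carry multiplicity).


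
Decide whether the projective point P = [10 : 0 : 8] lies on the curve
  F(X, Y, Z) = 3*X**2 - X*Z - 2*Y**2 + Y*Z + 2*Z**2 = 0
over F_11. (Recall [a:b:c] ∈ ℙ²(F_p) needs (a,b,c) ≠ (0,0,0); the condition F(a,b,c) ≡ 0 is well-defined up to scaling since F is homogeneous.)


F(10,0,8) ≡ 7 (mod 11); P is NOT on the curve.

Evaluate F(10, 0, 8) term-by-term (mod 11).
  3*X**2 ↦ 3·100·1·1 = 300
  -X*Z ↦ -1·10·1·8 = -80
  -2*Y**2 ↦ -2·1·0·1 = 0
  Y*Z ↦ 1·1·0·8 = 0
  2*Z**2 ↦ 2·1·1·64 = 128
Sum: F(10, 0, 8) = (300) + (-80) + (0) + (0) + (128) = 348.
Reducing mod 11: 348 ≡ 7 (mod 11).
Since F(a, b, c) ≡ 7 ≠ 0 (mod 11), P does NOT lie on the curve.


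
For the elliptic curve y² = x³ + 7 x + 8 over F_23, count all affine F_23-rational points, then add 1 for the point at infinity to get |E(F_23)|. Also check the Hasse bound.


Affine points = {(0, 10), (0, 13), (1, 4), (1, 19), (4, 10), (4, 13), (6, 6), (6, 17), (7, 3), (7, 20), (8, 1), (8, 22), (9, 8), (9, 15), (11, 6), (11, 17), (12, 7), (12, 16), (17, 7), (17, 16), (18, 3), (18, 20), (19, 10), (19, 13), (20, 11), (20, 12), (21, 3), (21, 20), (22, 0)}; affine count = 29; |E(F_23)| = 30.

Discriminant check: Δ ∝ 4a³ + 27b² = 4·7³ + 27·8² = 4·343 + 27·64 ≡ 18 (mod 23). Nonzero ⇒ E is nonsingular.
For each x ∈ F_23, compute rhs = x³ + 7·x + 8 mod 23, then count y ∈ F_23 with y² ≡ rhs.
  x = 0: rhs = 8, matching y values: 10, 13 (2 points).
  x = 1: rhs = 16, matching y values: 4, 19 (2 points).
  x = 2: rhs = 7, matching y values: none (0 points).
  x = 3: rhs = 10, matching y values: none (0 points).
  x = 4: rhs = 8, matching y values: 10, 13 (2 points).
  x = 5: rhs = 7, matching y values: none (0 points).
  x = 6: rhs = 13, matching y values: 6, 17 (2 points).
  x = 7: rhs = 9, matching y values: 3, 20 (2 points).
  x = 8: rhs = 1, matching y values: 1, 22 (2 points).
  x = 9: rhs = 18, matching y values: 8, 15 (2 points).
  x = 10: rhs = 20, matching y values: none (0 points).
  x = 11: rhs = 13, matching y values: 6, 17 (2 points).
  x = 12: rhs = 3, matching y values: 7, 16 (2 points).
  x = 13: rhs = 19, matching y values: none (0 points).
  x = 14: rhs = 21, matching y values: none (0 points).
  x = 15: rhs = 15, matching y values: none (0 points).
  x = 16: rhs = 7, matching y values: none (0 points).
  x = 17: rhs = 3, matching y values: 7, 16 (2 points).
  x = 18: rhs = 9, matching y values: 3, 20 (2 points).
  x = 19: rhs = 8, matching y values: 10, 13 (2 points).
  x = 20: rhs = 6, matching y values: 11, 12 (2 points).
  x = 21: rhs = 9, matching y values: 3, 20 (2 points).
  x = 22: rhs = 0, matching y values: 0 (1 points).
Total affine count: 29.
Full point count |E(F_23)| = 29 + 1 = 30.
Hasse bound: |30 − (23+1)| = |6| = 6 ≤ 2√23 ≈ 9.5917 ✓.


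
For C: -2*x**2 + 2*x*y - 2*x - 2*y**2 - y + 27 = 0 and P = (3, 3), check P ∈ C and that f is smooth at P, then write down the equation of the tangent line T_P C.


Tangent line at P: -8*x - 7*y + 45 = 0.

Step 1: f(3, 3) = 0, so P lies on C.
Step 2: partial derivatives
  f_x(x, y) = -4*x + 2*y - 2, f_y(x, y) = 2*x - 4*y - 1.
  f_x(P) = -8, f_y(P) = -7 (gradient nonzero, so P is smooth).
Step 3: tangent line at P: -8·(x − 3) + -7·(y − 3) = 0.
Expanding: -8*x - 7*y + 45 = 0.


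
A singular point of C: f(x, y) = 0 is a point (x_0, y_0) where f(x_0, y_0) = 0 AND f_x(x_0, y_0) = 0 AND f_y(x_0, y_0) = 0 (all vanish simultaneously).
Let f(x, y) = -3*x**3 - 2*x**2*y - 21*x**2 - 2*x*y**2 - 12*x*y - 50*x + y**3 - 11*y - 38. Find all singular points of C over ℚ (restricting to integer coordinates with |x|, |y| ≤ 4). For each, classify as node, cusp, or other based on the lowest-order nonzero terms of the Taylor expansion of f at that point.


Singular points: {(-2, -1)}; classification: node.

Compute partial derivatives:
  f_x = -9*x**2 - 4*x*y - 42*x - 2*y**2 - 12*y - 50.
  f_y = -2*x**2 - 4*x*y - 12*x + 3*y**2 - 11.
Scan x_0 ∈ {−4, ..., 4}. For each x_0, f_y(x_0, y) is a polynomial in y; find its integer roots y ∈ {−4, ..., 4}, then test f_x and f at those candidates.
  x = -4: f_y(-4, y) = 3*y**2 + 16*y + 5; no integer root y with |y| ≤ 4.
  x = -3: f_y(-3, y) = 3*y**2 + 12*y + 7; no integer root y with |y| ≤ 4.
  x = -2: f_y(-2, y) = 3*y**2 + 8*y + 5; vanishes at y ∈ {-1}. (-2, -1): f_x = 0, f = 0 — SINGULAR.
  x = -1: f_y(-1, y) = 3*y**2 + 4*y - 1; no integer root y with |y| ≤ 4.
  x = 0: f_y(0, y) = 3*y**2 - 11; no integer root y with |y| ≤ 4.
  x = 1: f_y(1, y) = 3*y**2 - 4*y - 25; no integer root y with |y| ≤ 4.
  x = 2: f_y(2, y) = 3*y**2 - 8*y - 43; no integer root y with |y| ≤ 4.
  x = 3: f_y(3, y) = 3*y**2 - 12*y - 65; no integer root y with |y| ≤ 4.
  x = 4: f_y(4, y) = 3*y**2 - 16*y - 91; no integer root y with |y| ≤ 4.
Only singular point on the grid: (-2, -1).
Classify: substitute x = -2 + u, y = -1 + v and expand: f = -3*u**3 - 2*u**2*v - u**2 - 2*u*v**2 + v**3 + v**2.
No constant or linear terms (consistent with a singular point). Quadratic part: -u**2 + v**2. Cubic part: -3*u**3 - 2*u**2*v - 2*u*v**2 + v**3.
The quadratic part v**2 - u**2 = (v − u)(v + u) splits into two distinct linear factors, so there are two distinct tangent lines y − -1 = ±(x − -2) — this is a node (ordinary double point).
Classification: node.


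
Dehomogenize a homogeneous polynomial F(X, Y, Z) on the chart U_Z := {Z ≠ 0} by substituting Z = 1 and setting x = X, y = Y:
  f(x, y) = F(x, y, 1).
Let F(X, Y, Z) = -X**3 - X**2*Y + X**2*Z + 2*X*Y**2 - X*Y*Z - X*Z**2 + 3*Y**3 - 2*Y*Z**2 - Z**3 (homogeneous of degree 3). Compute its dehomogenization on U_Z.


f(x, y) = -x**3 - x**2*y + x**2 + 2*x*y**2 - x*y - x + 3*y**3 - 2*y - 1

On U_Z we set Z = 1. Each monomial c·X^i·Y^j·Z^k in F becomes c·x^i·y^j·1^k = c·x^i·y^j.
Substituting Z = 1: F(X, Y, 1) = -x**3 - x**2*y + x**2 + 2*x*y**2 - x*y - x + 3*y**3 - 2*y - 1.
Note: deg(f) ≤ deg(F) = 3; strict inequality happens when F is divisible by Z (lost terms).


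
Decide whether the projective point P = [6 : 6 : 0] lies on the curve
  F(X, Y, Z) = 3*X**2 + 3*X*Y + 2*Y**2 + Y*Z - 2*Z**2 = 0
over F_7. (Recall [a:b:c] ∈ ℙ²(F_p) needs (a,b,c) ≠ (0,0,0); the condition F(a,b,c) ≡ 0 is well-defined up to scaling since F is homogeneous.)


F(6,6,0) ≡ 1 (mod 7); P is NOT on the curve.

Evaluate F(6, 6, 0) term-by-term (mod 7).
  3*X**2 ↦ 3·36·1·1 = 108
  3*X*Y ↦ 3·6·6·1 = 108
  2*Y**2 ↦ 2·1·36·1 = 72
  Y*Z ↦ 1·1·6·0 = 0
  -2*Z**2 ↦ -2·1·1·0 = 0
Sum: F(6, 6, 0) = (108) + (108) + (72) + (0) + (0) = 288.
Reducing mod 7: 288 ≡ 1 (mod 7).
Since F(a, b, c) ≡ 1 ≠ 0 (mod 7), P does NOT lie on the curve.


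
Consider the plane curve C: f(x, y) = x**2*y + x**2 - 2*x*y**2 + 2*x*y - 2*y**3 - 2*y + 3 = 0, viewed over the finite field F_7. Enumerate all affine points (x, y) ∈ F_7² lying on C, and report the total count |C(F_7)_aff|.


Affine F_7-points: {(0, 4), (0, 6), (2, 0), (2, 1), (2, 4), (5, 0), (5, 1)}; count = 7.

For each of the 49 pairs (x, y) ∈ F_7², evaluate f(x, y) mod 7. Record the zeros.
  x = 0: [0↦3, 1↦6, 2↦4, 3↦6, 4↦0, 5↦2, 6↦0]  zeros at y ∈ {4, 6}
  x = 1: [0↦4, 1↦1, 2↦3, 3↦5, 4↦2, 5↦3, 6↦3]  zeros at y ∈ ∅
  x = 2: [0↦0, 1↦0, 2↦1, 3↦5, 4↦0, 5↦2, 6↦6]  zeros at y ∈ {0, 1, 4}
  x = 3: [0↦5, 1↦3, 2↦5, 3↦6, 4↦1, 5↦6, 6↦2]  zeros at y ∈ ∅
  x = 4: [0↦5, 1↦3, 2↦1, 3↦1, 4↦5, 5↦1, 6↦5]  zeros at y ∈ ∅
  x = 5: [0↦0, 1↦0, 2↦3, 3↦4, 4↦5, 5↦1, 6↦1]  zeros at y ∈ {0, 1}
  x = 6: [0↦4, 1↦1, 2↦4, 3↦1, 4↦1, 5↦6, 6↦4]  zeros at y ∈ ∅
Collecting zeros: affine points = {(0, 4), (0, 6), (2, 0), (2, 1), (2, 4), (5, 0), (5, 1)}.
Total count |C(F_7)_aff| = 7.


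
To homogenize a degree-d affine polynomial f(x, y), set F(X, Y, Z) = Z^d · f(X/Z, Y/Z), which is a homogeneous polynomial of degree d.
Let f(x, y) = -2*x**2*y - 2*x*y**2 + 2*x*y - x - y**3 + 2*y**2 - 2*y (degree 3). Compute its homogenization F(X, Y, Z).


F(X, Y, Z) = -2*X**2*Y - 2*X*Y**2 + 2*X*Y*Z - X*Z**2 - Y**3 + 2*Y**2*Z - 2*Y*Z**2

deg(f) = 3.
Substitute x = X/Z, y = Y/Z into f, then multiply by Z^3.
  monomial -2·x^2·y^1 ↦ -2·X^2·Y^1·Z^0.
  monomial -2·x^1·y^2 ↦ -2·X^1·Y^2·Z^0.
  monomial 2·x^1·y^1 ↦ 2·X^1·Y^1·Z^1.
  monomial -1·x^1·y^0 ↦ -1·X^1·Y^0·Z^2.
  monomial -1·x^0·y^3 ↦ -1·X^0·Y^3·Z^0.
  monomial 2·x^0·y^2 ↦ 2·X^0·Y^2·Z^1.
  monomial -2·x^0·y^1 ↦ -2·X^0·Y^1·Z^2.
Collecting: F(X, Y, Z) = -2*X**2*Y - 2*X*Y**2 + 2*X*Y*Z - X*Z**2 - Y**3 + 2*Y**2*Z - 2*Y*Z**2.


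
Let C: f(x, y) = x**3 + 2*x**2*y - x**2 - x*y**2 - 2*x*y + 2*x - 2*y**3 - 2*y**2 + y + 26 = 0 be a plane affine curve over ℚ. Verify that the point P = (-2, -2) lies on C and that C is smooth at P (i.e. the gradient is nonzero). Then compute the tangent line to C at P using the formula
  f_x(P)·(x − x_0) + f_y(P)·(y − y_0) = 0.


Tangent line at P: 34*x - 11*y + 46 = 0.

Step 1: f(-2, -2) = 0, so P lies on C.
Step 2: partial derivatives
  f_x(x, y) = 3*x**2 + 4*x*y - 2*x - y**2 - 2*y + 2, f_y(x, y) = 2*x**2 - 2*x*y - 2*x - 6*y**2 - 4*y + 1.
  f_x(P) = 34, f_y(P) = -11 (gradient nonzero, so P is smooth).
Step 3: tangent line at P: 34·(x − -2) + -11·(y − -2) = 0.
Expanding: 34*x - 11*y + 46 = 0.


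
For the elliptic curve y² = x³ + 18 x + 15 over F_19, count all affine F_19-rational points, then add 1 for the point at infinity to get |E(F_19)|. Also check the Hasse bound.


Affine points = {(3, 1), (3, 18), (6, 4), (6, 15), (7, 3), (7, 16), (8, 5), (8, 14), (10, 6), (10, 13), (11, 9), (11, 10), (14, 3), (14, 16), (17, 3), (17, 16)}; affine count = 16; |E(F_19)| = 17.

Discriminant check: Δ ∝ 4a³ + 27b² = 4·18³ + 27·15² = 4·5832 + 27·225 ≡ 10 (mod 19). Nonzero ⇒ E is nonsingular.
For each x ∈ F_19, compute rhs = x³ + 18·x + 15 mod 19, then count y ∈ F_19 with y² ≡ rhs.
  x = 0: rhs = 15, matching y values: none (0 points).
  x = 1: rhs = 15, matching y values: none (0 points).
  x = 2: rhs = 2, matching y values: none (0 points).
  x = 3: rhs = 1, matching y values: 1, 18 (2 points).
  x = 4: rhs = 18, matching y values: none (0 points).
  x = 5: rhs = 2, matching y values: none (0 points).
  x = 6: rhs = 16, matching y values: 4, 15 (2 points).
  x = 7: rhs = 9, matching y values: 3, 16 (2 points).
  x = 8: rhs = 6, matching y values: 5, 14 (2 points).
  x = 9: rhs = 13, matching y values: none (0 points).
  x = 10: rhs = 17, matching y values: 6, 13 (2 points).
  x = 11: rhs = 5, matching y values: 9, 10 (2 points).
  x = 12: rhs = 2, matching y values: none (0 points).
  x = 13: rhs = 14, matching y values: none (0 points).
  x = 14: rhs = 9, matching y values: 3, 16 (2 points).
  x = 15: rhs = 12, matching y values: none (0 points).
  x = 16: rhs = 10, matching y values: none (0 points).
  x = 17: rhs = 9, matching y values: 3, 16 (2 points).
  x = 18: rhs = 15, matching y values: none (0 points).
Total affine count: 16.
Full point count |E(F_19)| = 16 + 1 = 17.
Hasse bound: |17 − (19+1)| = |-3| = 3 ≤ 2√19 ≈ 8.7178 ✓.


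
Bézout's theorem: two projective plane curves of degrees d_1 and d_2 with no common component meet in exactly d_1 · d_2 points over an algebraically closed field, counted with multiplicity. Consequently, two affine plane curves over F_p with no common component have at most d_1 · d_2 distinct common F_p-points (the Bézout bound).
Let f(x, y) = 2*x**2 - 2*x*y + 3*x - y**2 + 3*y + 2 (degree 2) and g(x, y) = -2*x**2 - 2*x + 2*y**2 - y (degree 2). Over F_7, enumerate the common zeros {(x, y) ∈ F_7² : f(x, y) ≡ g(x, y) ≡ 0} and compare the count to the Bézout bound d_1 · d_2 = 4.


Common zeros: ∅; count = 0; Bézout bound = 4.

deg(f) = 2, deg(g) = 2, so Bézout bound = 4.
Scan x ∈ F_7. For each x, list the y ∈ F_7 with f(x, y) ≡ 0 and those with g(x, y) ≡ 0 (mod 7); the common zeros in that column are the intersection.
  x = 0: f ≡ 0 at y ∈ ∅; g ≡ 0 at y ∈ {0, 4}; common: ∅.
  x = 1: f ≡ 0 at y ∈ {0, 1}; g ≡ 0 at y ∈ ∅; common: ∅.
  x = 2: f ≡ 0 at y ∈ {1, 5}; g ≡ 0 at y ∈ ∅; common: ∅.
  x = 3: f ≡ 0 at y ∈ ∅; g ≡ 0 at y ∈ {5, 6}; common: ∅.
  x = 4: f ≡ 0 at y ∈ ∅; g ≡ 0 at y ∈ ∅; common: ∅.
  x = 5: f ≡ 0 at y ∈ {2, 5}; g ≡ 0 at y ∈ ∅; common: ∅.
  x = 6: f ≡ 0 at y ∈ {2, 3}; g ≡ 0 at y ∈ {0, 4}; common: ∅.
Collecting: common zeros = ∅, so the count is 0.
Comparison with the Bézout bound: 0 ≤ 4 = deg(f)·deg(g), as expected for curves with no common component (the affine F_7-count falls short of the bound because intersections may lie at infinity, over extension fields, or carry multiplicity).


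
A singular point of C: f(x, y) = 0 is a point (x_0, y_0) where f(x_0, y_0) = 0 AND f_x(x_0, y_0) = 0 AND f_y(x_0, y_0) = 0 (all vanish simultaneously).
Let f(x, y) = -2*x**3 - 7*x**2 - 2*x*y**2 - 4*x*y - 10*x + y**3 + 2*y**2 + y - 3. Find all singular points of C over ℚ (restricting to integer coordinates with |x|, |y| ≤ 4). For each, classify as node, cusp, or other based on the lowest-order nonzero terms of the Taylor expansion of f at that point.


Singular points: {(-1, -1)}; classification: node.

Compute partial derivatives:
  f_x = -6*x**2 - 14*x - 2*y**2 - 4*y - 10.
  f_y = -4*x*y - 4*x + 3*y**2 + 4*y + 1.
Scan x_0 ∈ {−4, ..., 4}. For each x_0, f_y(x_0, y) is a polynomial in y; find its integer roots y ∈ {−4, ..., 4}, then test f_x and f at those candidates.
  x = -4: f_y(-4, y) = 3*y**2 + 20*y + 17; vanishes at y ∈ {-1}. (-4, -1): f_x = -48 ≠ 0.
  x = -3: f_y(-3, y) = 3*y**2 + 16*y + 13; vanishes at y ∈ {-1}. (-3, -1): f_x = -20 ≠ 0.
  x = -2: f_y(-2, y) = 3*y**2 + 12*y + 9; vanishes at y ∈ {-3, -1}. (-2, -3): f_x = -12 ≠ 0; (-2, -1): f_x = -4 ≠ 0.
  x = -1: f_y(-1, y) = 3*y**2 + 8*y + 5; vanishes at y ∈ {-1}. (-1, -1): f_x = 0, f = 0 — SINGULAR.
  x = 0: f_y(0, y) = 3*y**2 + 4*y + 1; vanishes at y ∈ {-1}. (0, -1): f_x = -8 ≠ 0.
  x = 1: f_y(1, y) = 3*y**2 - 3; vanishes at y ∈ {-1, 1}. (1, -1): f_x = -28 ≠ 0; (1, 1): f_x = -36 ≠ 0.
  x = 2: f_y(2, y) = 3*y**2 - 4*y - 7; vanishes at y ∈ {-1}. (2, -1): f_x = -60 ≠ 0.
  x = 3: f_y(3, y) = 3*y**2 - 8*y - 11; vanishes at y ∈ {-1}. (3, -1): f_x = -104 ≠ 0.
  x = 4: f_y(4, y) = 3*y**2 - 12*y - 15; vanishes at y ∈ {-1}. (4, -1): f_x = -160 ≠ 0.
Only singular point on the grid: (-1, -1).
Classify: substitute x = -1 + u, y = -1 + v and expand: f = -2*u**3 - u**2 - 2*u*v**2 + v**3 + v**2.
No constant or linear terms (consistent with a singular point). Quadratic part: -u**2 + v**2. Cubic part: -2*u**3 - 2*u*v**2 + v**3.
The quadratic part v**2 - u**2 = (v − u)(v + u) splits into two distinct linear factors, so there are two distinct tangent lines y − -1 = ±(x − -1) — this is a node (ordinary double point).
Classification: node.


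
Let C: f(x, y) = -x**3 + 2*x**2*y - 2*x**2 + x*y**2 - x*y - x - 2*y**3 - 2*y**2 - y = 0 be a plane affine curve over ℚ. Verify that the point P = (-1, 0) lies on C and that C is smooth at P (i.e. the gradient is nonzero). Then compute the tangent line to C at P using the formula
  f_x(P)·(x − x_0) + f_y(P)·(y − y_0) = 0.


Tangent line at P: 2*y = 0.

Step 1: f(-1, 0) = 0, so P lies on C.
Step 2: partial derivatives
  f_x(x, y) = -3*x**2 + 4*x*y - 4*x + y**2 - y - 1, f_y(x, y) = 2*x**2 + 2*x*y - x - 6*y**2 - 4*y - 1.
  f_x(P) = 0, f_y(P) = 2 (gradient nonzero, so P is smooth).
Step 3: tangent line at P: 0·(x − -1) + 2·(y − 0) = 0.
Expanding: 2*y = 0.


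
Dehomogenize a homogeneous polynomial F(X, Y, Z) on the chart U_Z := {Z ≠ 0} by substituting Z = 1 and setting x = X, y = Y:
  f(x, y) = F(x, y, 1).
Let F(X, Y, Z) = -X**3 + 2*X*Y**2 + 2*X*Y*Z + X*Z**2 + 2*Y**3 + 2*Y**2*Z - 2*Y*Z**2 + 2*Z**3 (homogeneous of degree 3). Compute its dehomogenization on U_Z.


f(x, y) = -x**3 + 2*x*y**2 + 2*x*y + x + 2*y**3 + 2*y**2 - 2*y + 2

On U_Z we set Z = 1. Each monomial c·X^i·Y^j·Z^k in F becomes c·x^i·y^j·1^k = c·x^i·y^j.
Substituting Z = 1: F(X, Y, 1) = -x**3 + 2*x*y**2 + 2*x*y + x + 2*y**3 + 2*y**2 - 2*y + 2.
Note: deg(f) ≤ deg(F) = 3; strict inequality happens when F is divisible by Z (lost terms).


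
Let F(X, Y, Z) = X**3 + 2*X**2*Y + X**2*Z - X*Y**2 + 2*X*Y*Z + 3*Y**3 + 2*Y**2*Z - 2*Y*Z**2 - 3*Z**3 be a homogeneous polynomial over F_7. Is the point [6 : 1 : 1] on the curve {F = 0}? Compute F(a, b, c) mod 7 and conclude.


F(6,1,1) ≡ 1 (mod 7); P is NOT on the curve.

Evaluate F(6, 1, 1) term-by-term (mod 7).
  X**3 ↦ 1·216·1·1 = 216
  2*X**2*Y ↦ 2·36·1·1 = 72
  X**2*Z ↦ 1·36·1·1 = 36
  -X*Y**2 ↦ -1·6·1·1 = -6
  2*X*Y*Z ↦ 2·6·1·1 = 12
  3*Y**3 ↦ 3·1·1·1 = 3
  2*Y**2*Z ↦ 2·1·1·1 = 2
  -2*Y*Z**2 ↦ -2·1·1·1 = -2
  -3*Z**3 ↦ -3·1·1·1 = -3
Sum: F(6, 1, 1) = (216) + (72) + (36) + (-6) + (12) + (3) + (2) + (-2) + (-3) = 330.
Reducing mod 7: 330 ≡ 1 (mod 7).
Since F(a, b, c) ≡ 1 ≠ 0 (mod 7), P does NOT lie on the curve.


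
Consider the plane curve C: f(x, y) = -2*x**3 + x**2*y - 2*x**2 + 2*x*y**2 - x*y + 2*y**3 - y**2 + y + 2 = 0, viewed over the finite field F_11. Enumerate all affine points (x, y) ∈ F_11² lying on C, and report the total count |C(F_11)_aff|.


Affine F_11-points: {(2, 0), (4, 2), (6, 8), (7, 10), (9, 8), (10, 8)}; count = 6.

For each of the 121 pairs (x, y) ∈ F_11², evaluate f(x, y) mod 11. Record the zeros.
  x = 0: [0↦2, 1↦4, 2↦5, 3↦6, 4↦8, 5↦1, 6↦8, 7↦8, 8↦2, 9↦2, 10↦9]  zeros at y ∈ ∅
  x = 1: [0↦9, 1↦2, 2↦9, 3↦9, 4↦3, 5↦3, 6↦10, 7↦3, 8↦5, 9↦6, 10↦7]  zeros at y ∈ ∅
  x = 2: [0↦0, 1↦8, 2↦1, 3↦2, 4↦1, 5↦10, 6↦8, 7↦7, 8↦8, 9↦1, 10↦9]  zeros at y ∈ {0}
  x = 3: [0↦7, 1↦10, 2↦2, 3↦6, 4↦1, 5↦10, 6↦1, 7↦8, 8↦10, 9↦8, 10↦3]  zeros at y ∈ ∅
  x = 4: [0↦7, 1↦7, 2↦0, 3↦9, 4↦2, 5↦2, 6↦10, 7↦5, 8↦10, 9↦4, 10↦10]  zeros at y ∈ {2}
  x = 5: [0↦10, 1↦9, 2↦5, 3↦10, 4↦3, 5↦7, 6↦1, 7↦8, 8↦7, 9↦10, 10↦7]  zeros at y ∈ ∅
  x = 6: [0↦4, 1↦4, 2↦5, 3↦8, 4↦3, 5↦2, 6↦6, 7↦5, 8↦0, 9↦3, 10↦4]  zeros at y ∈ {8}
  x = 7: [0↦10, 1↦2, 2↦10, 3↦2, 4↦1, 5↦8, 6↦2, 7↦6, 8↦10, 9↦4, 10↦0]  zeros at y ∈ {10}
  x = 8: [0↦5, 1↦2, 2↦8, 3↦2, 4↦7, 5↦2, 6↦10, 7↦10, 8↦3, 9↦1, 10↦5]  zeros at y ∈ ∅
  x = 9: [0↦10, 1↦3, 2↦9, 3↦7, 4↦9, 5↦5, 6↦7, 7↦5, 8↦0, 9↦4, 10↦7]  zeros at y ∈ {8}
  x = 10: [0↦2, 1↦4, 2↦1, 3↦5, 4↦6, 5↦5, 6↦3, 7↦1, 8↦0, 9↦1, 10↦5]  zeros at y ∈ {8}
Collecting zeros: affine points = {(2, 0), (4, 2), (6, 8), (7, 10), (9, 8), (10, 8)}.
Total count |C(F_11)_aff| = 6.


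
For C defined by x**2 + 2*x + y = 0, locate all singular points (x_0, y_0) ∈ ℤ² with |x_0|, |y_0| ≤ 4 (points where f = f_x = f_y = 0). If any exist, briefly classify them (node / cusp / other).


No singular points in the scanned grid; C is smooth there.

Compute partial derivatives:
  f_x = 2*x + 2.
  f_y = 1.
f_y = 1 is a nonzero constant, so f_y never vanishes: no point (x, y) can satisfy f = f_x = f_y = 0. In particular no (x, y) ∈ {−4, ..., 4}² is singular; the curve is smooth.


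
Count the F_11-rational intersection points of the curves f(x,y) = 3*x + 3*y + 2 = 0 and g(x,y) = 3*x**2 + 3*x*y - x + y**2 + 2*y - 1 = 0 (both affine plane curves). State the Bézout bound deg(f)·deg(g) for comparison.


Common zeros: ∅; count = 0; Bézout bound = 2.

deg(f) = 1, deg(g) = 2, so Bézout bound = 2.
Scan x ∈ F_11. For each x, list the y ∈ F_11 with f(x, y) ≡ 0 and those with g(x, y) ≡ 0 (mod 11); the common zeros in that column are the intersection.
  x = 0: f ≡ 0 at y ∈ {3}; g ≡ 0 at y ∈ ∅; common: ∅.
  x = 1: f ≡ 0 at y ∈ {2}; g ≡ 0 at y ∈ ∅; common: ∅.
  x = 2: f ≡ 0 at y ∈ {1}; g ≡ 0 at y ∈ ∅; common: ∅.
  x = 3: f ≡ 0 at y ∈ {0}; g ≡ 0 at y ∈ ∅; common: ∅.
  x = 4: f ≡ 0 at y ∈ {10}; g ≡ 0 at y ∈ ∅; common: ∅.
  x = 5: f ≡ 0 at y ∈ {9}; g ≡ 0 at y ∈ ∅; common: ∅.
  x = 6: f ≡ 0 at y ∈ {8}; g ≡ 0 at y ∈ ∅; common: ∅.
  x = 7: f ≡ 0 at y ∈ {7}; g ≡ 0 at y ∈ ∅; common: ∅.
  x = 8: f ≡ 0 at y ∈ {6}; g ≡ 0 at y ∈ ∅; common: ∅.
  x = 9: f ≡ 0 at y ∈ {5}; g ≡ 0 at y ∈ ∅; common: ∅.
  x = 10: f ≡ 0 at y ∈ {4}; g ≡ 0 at y ∈ {6}; common: ∅.
Collecting: common zeros = ∅, so the count is 0.
Comparison with the Bézout bound: 0 ≤ 2 = deg(f)·deg(g), as expected for curves with no common component (the affine F_11-count falls short of the bound because intersections may lie at infinity, over extension fields, or carry multiplicity).


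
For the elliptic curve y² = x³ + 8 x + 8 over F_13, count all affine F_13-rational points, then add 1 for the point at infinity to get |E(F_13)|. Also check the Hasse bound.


Affine points = {(1, 2), (1, 11), (4, 0), (5, 2), (5, 11), (6, 5), (6, 8), (7, 2), (7, 11), (8, 5), (8, 8), (9, 4), (9, 9), (10, 3), (10, 10), (11, 6), (11, 7), (12, 5), (12, 8)}; affine count = 19; |E(F_13)| = 20.

Discriminant check: Δ ∝ 4a³ + 27b² = 4·8³ + 27·8² = 4·512 + 27·64 ≡ 6 (mod 13). Nonzero ⇒ E is nonsingular.
For each x ∈ F_13, compute rhs = x³ + 8·x + 8 mod 13, then count y ∈ F_13 with y² ≡ rhs.
  x = 0: rhs = 8, matching y values: none (0 points).
  x = 1: rhs = 4, matching y values: 2, 11 (2 points).
  x = 2: rhs = 6, matching y values: none (0 points).
  x = 3: rhs = 7, matching y values: none (0 points).
  x = 4: rhs = 0, matching y values: 0 (1 points).
  x = 5: rhs = 4, matching y values: 2, 11 (2 points).
  x = 6: rhs = 12, matching y values: 5, 8 (2 points).
  x = 7: rhs = 4, matching y values: 2, 11 (2 points).
  x = 8: rhs = 12, matching y values: 5, 8 (2 points).
  x = 9: rhs = 3, matching y values: 4, 9 (2 points).
  x = 10: rhs = 9, matching y values: 3, 10 (2 points).
  x = 11: rhs = 10, matching y values: 6, 7 (2 points).
  x = 12: rhs = 12, matching y values: 5, 8 (2 points).
Total affine count: 19.
Full point count |E(F_13)| = 19 + 1 = 20.
Hasse bound: |20 − (13+1)| = |6| = 6 ≤ 2√13 ≈ 7.2111 ✓.


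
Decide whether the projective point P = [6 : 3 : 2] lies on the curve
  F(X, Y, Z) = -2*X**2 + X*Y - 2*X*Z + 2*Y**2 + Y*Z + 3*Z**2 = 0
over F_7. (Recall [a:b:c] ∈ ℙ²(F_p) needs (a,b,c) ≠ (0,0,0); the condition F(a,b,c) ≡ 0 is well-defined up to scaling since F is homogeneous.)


F(6,3,2) ≡ 0 (mod 7); P is on the curve.

Evaluate F(6, 3, 2) term-by-term (mod 7).
  -2*X**2 ↦ -2·36·1·1 = -72
  X*Y ↦ 1·6·3·1 = 18
  -2*X*Z ↦ -2·6·1·2 = -24
  2*Y**2 ↦ 2·1·9·1 = 18
  Y*Z ↦ 1·1·3·2 = 6
  3*Z**2 ↦ 3·1·1·4 = 12
Sum: F(6, 3, 2) = (-72) + (18) + (-24) + (18) + (6) + (12) = -42.
Reducing mod 7: -42 ≡ 0 (mod 7).
Since F(a, b, c) ≡ 0 (mod 7), P lies on the curve.


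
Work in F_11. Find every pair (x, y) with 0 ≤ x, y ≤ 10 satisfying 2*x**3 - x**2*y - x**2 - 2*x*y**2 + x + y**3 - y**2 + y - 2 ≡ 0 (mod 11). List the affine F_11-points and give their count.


Affine F_11-points: {(1, 0), (1, 3), (3, 5), (6, 2), (8, 4)}; count = 5.

For each of the 121 pairs (x, y) ∈ F_11², evaluate f(x, y) mod 11. Record the zeros.
  x = 0: [0↦9, 1↦10, 2↦4, 3↦8, 4↦6, 5↦4, 6↦8, 7↦2, 8↦3, 9↦6, 10↦6]  zeros at y ∈ ∅
  x = 1: [0↦0, 1↦9, 2↦7, 3↦0, 4↦5, 5↦6, 6↦9, 7↦9, 8↦1, 9↦2, 10↦7]  zeros at y ∈ {0, 3}
  x = 2: [0↦1, 1↦5, 2↦5, 3↦7, 4↦6, 5↦8, 6↦8, 7↦1, 8↦4, 9↦1, 10↦9]  zeros at y ∈ ∅
  x = 3: [0↦2, 1↦10, 2↦10, 3↦8, 4↦10, 5↦0, 6↦6, 7↦1, 8↦2, 9↦4, 10↦2]  zeros at y ∈ {5}
  x = 4: [0↦4, 1↦3, 2↦1, 3↦4, 4↦7, 5↦5, 6↦4, 7↦10, 8↦7, 9↦1, 10↦9]  zeros at y ∈ ∅
  x = 5: [0↦8, 1↦7, 2↦1, 3↦7, 4↦9, 5↦2, 6↦3, 7↦7, 8↦9, 9↦4, 10↦9]  zeros at y ∈ ∅
  x = 6: [0↦4, 1↦1, 2↦0, 3↦7, 4↦6, 5↦3, 6↦4, 7↦4, 8↦9, 9↦3, 10↦3]  zeros at y ∈ {2}
  x = 7: [0↦4, 1↦8, 2↦10, 3↦5, 4↦10, 5↦9, 6↦8, 7↦2, 8↦8, 9↦10, 10↦3]  zeros at y ∈ ∅
  x = 8: [0↦9, 1↦7, 2↦10, 3↦2, 4↦0, 5↦10, 6↦5, 7↦2, 8↦7, 9↦4, 10↦10]  zeros at y ∈ {4}
  x = 9: [0↦9, 1↦10, 2↦1, 3↦10, 4↦10, 5↦7, 6↦7, 7↦5, 8↦7, 9↦8, 10↦3]  zeros at y ∈ ∅
  x = 10: [0↦5, 1↦7, 2↦6, 3↦8, 4↦8, 5↦1, 6↦4, 7↦1, 8↦9, 9↦1, 10↦5]  zeros at y ∈ ∅
Collecting zeros: affine points = {(1, 0), (1, 3), (3, 5), (6, 2), (8, 4)}.
Total count |C(F_11)_aff| = 5.
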